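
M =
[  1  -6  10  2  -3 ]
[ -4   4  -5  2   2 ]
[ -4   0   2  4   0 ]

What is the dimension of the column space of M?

Row reduce to echelon form.
R2 ← R2 + (4)·R1: [0, -20, 35, 10, -10]
R3 ← R3 + (4)·R1: [0, -24, 42, 12, -12]
R3 ← R3 − (6/5)·R2: [0, 0, 0, 0, 0]
Echelon form has 2 nonzero rows, so rank(M) = 2.
The column space has dimension equal to the rank: 2.

2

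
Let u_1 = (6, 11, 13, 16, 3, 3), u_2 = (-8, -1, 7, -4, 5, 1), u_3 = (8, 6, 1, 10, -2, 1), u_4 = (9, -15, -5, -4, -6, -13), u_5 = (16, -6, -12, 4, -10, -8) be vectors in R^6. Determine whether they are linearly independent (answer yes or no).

no

Form the matrix with these vectors as rows and row reduce.
R2 ← R2 + (4/3)·R1: [0, 41/3, 73/3, 52/3, 9, 5]
R3 ← R3 − (4/3)·R1: [0, -26/3, -49/3, -34/3, -6, -3]
R4 ← R4 − (3/2)·R1: [0, -63/2, -49/2, -28, -21/2, -35/2]
R5 ← R5 − (8/3)·R1: [0, -106/3, -140/3, -116/3, -18, -16]
R3 ← R3 + (26/41)·R2: [0, 0, -37/41, -14/41, -12/41, 7/41]
R4 ← R4 + (189/82)·R2: [0, 0, 1295/41, 490/41, 420/41, -245/41]
R5 ← R5 + (106/41)·R2: [0, 0, 666/41, 252/41, 216/41, -126/41]
R4 ← R4 + (35)·R3: [0, 0, 0, 0, 0, 0]
R5 ← R5 + (18)·R3: [0, 0, 0, 0, 0, 0]
3 nonzero rows, so the 5 vectors span a space of dimension 3.
Since 3 < 5, the vectors are linearly dependent.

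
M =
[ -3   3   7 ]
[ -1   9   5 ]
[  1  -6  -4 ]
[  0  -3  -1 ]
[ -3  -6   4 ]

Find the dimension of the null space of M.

1

Row reduce to echelon form.
R2 ← R2 − (1/3)·R1: [0, 8, 8/3]
R3 ← R3 + (1/3)·R1: [0, -5, -5/3]
R5 ← R5 − R1: [0, -9, -3]
R3 ← R3 + (5/8)·R2: [0, 0, 0]
R4 ← R4 + (3/8)·R2: [0, 0, 0]
R5 ← R5 + (9/8)·R2: [0, 0, 0]
2 nonzero rows, so rank(M) = 2.
M has 3 columns; by rank–nullity, nullity = 3 − 2 = 1.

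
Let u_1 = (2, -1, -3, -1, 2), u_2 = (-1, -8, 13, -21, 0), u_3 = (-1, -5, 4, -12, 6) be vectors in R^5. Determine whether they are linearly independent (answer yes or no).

Form the matrix with these vectors as rows and row reduce.
R2 ← R2 + (1/2)·R1: [0, -17/2, 23/2, -43/2, 1]
R3 ← R3 + (1/2)·R1: [0, -11/2, 5/2, -25/2, 7]
R3 ← R3 − (11/17)·R2: [0, 0, -84/17, 24/17, 108/17]
3 nonzero rows, so the 3 vectors span a space of dimension 3.
Since 3 = 3, the vectors are linearly independent.

yes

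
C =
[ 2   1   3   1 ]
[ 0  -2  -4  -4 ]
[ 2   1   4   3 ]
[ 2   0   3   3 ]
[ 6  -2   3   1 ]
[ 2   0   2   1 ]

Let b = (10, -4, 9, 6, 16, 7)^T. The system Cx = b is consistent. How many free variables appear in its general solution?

Row reduce the augmented matrix [C | b].
R3 ← R3 − R1: [0, 0, 1, 2, -1]
R4 ← R4 − R1: [0, -1, 0, 2, -4]
R5 ← R5 − (3)·R1: [0, -5, -6, -2, -14]
R6 ← R6 − R1: [0, -1, -1, 0, -3]
R4 ← R4 − (1/2)·R2: [0, 0, 2, 4, -2]
R5 ← R5 − (5/2)·R2: [0, 0, 4, 8, -4]
R6 ← R6 − (1/2)·R2: [0, 0, 1, 2, -1]
R4 ← R4 − (2)·R3: [0, 0, 0, 0, 0]
R5 ← R5 − (4)·R3: [0, 0, 0, 0, 0]
R6 ← R6 − R3: [0, 0, 0, 0, 0]
The echelon form has 3 nonzero rows, and every pivot lies in the first 4 columns, so rank(C) = rank([C|b]) = 3.
The system is consistent.
Free variables = (unknowns) − (rank) = 4 − 3 = 1.

1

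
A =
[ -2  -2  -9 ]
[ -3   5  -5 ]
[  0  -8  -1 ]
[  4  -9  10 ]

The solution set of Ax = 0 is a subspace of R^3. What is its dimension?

0

Row reduce to echelon form.
R2 ← R2 − (3/2)·R1: [0, 8, 17/2]
R4 ← R4 + (2)·R1: [0, -13, -8]
R3 ← R3 + R2: [0, 0, 15/2]
R4 ← R4 + (13/8)·R2: [0, 0, 93/16]
R4 ← R4 − (31/40)·R3: [0, 0, 0]
3 nonzero rows, so rank(A) = 3.
A has 3 columns; by rank–nullity, nullity = 3 − 3 = 0.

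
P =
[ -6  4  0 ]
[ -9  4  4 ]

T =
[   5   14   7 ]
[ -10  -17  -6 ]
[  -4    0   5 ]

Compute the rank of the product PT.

First compute PT:
[[-70, -152, -66],
 [-101, -194, -67]]
Now row reduce the product.
R2 ← R2 − (101/70)·R1: [0, 886/35, 988/35]
2 nonzero rows, so rank(PT) = 2.

2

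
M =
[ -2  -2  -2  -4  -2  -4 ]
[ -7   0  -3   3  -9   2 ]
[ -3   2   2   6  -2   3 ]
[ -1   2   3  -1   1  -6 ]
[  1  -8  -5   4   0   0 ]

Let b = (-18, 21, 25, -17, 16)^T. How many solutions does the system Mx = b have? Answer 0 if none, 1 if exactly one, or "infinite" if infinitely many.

Row reduce the augmented matrix [M | b].
R2 ← R2 − (7/2)·R1: [0, 7, 4, 17, -2, 16, 84]
R3 ← R3 − (3/2)·R1: [0, 5, 5, 12, 1, 9, 52]
R4 ← R4 − (1/2)·R1: [0, 3, 4, 1, 2, -4, -8]
R5 ← R5 + (1/2)·R1: [0, -9, -6, 2, -1, -2, 7]
R3 ← R3 − (5/7)·R2: [0, 0, 15/7, -1/7, 17/7, -17/7, -8]
R4 ← R4 − (3/7)·R2: [0, 0, 16/7, -44/7, 20/7, -76/7, -44]
R5 ← R5 + (9/7)·R2: [0, 0, -6/7, 167/7, -25/7, 130/7, 115]
R4 ← R4 − (16/15)·R3: [0, 0, 0, -92/15, 4/15, -124/15, -532/15]
R5 ← R5 + (2/5)·R3: [0, 0, 0, 119/5, -13/5, 88/5, 559/5]
R5 ← R5 + (357/92)·R4: [0, 0, 0, 0, -36/23, -333/23, -594/23]
The echelon form has 5 nonzero rows, and every pivot lies in the first 6 columns, so rank(M) = rank([M|b]) = 5.
The system is consistent.
rank = 5 < 6 unknowns, so there are infinitely many solutions.

infinite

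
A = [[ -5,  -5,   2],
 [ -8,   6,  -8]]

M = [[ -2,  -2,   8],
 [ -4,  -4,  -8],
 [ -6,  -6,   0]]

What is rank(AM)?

First compute AM:
[[ 18,  18,   0],
 [ 40,  40, -112]]
Now row reduce the product.
R2 ← R2 − (20/9)·R1: [0, 0, -112]
2 nonzero rows, so rank(AM) = 2.

2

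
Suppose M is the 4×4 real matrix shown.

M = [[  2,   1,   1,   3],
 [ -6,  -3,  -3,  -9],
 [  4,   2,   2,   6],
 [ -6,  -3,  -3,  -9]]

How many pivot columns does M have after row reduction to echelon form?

1

Row reduce to echelon form.
R2 ← R2 + (3)·R1: [0, 0, 0, 0]
R3 ← R3 − (2)·R1: [0, 0, 0, 0]
R4 ← R4 + (3)·R1: [0, 0, 0, 0]
Echelon form has 1 nonzero row, so rank(M) = 1.
Each nonzero row contributes one pivot column: 1 pivot columns.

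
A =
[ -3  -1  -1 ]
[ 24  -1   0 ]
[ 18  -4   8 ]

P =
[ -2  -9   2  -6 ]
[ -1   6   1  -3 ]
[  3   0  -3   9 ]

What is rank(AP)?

2

First compute AP:
[[  4,  21,  -4,  12],
 [-47, -222,  47, -141],
 [ -8, -186,   8, -24]]
Now row reduce the product.
R2 ← R2 + (47/4)·R1: [0, 99/4, 0, 0]
R3 ← R3 + (2)·R1: [0, -144, 0, 0]
R3 ← R3 + (64/11)·R2: [0, 0, 0, 0]
2 nonzero rows, so rank(AP) = 2.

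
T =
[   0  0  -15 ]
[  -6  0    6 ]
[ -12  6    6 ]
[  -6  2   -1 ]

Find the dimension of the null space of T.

0

Row reduce to echelon form.
Swap R1 ↔ R2
R3 ← R3 − (2)·R1: [0, 6, -6]
R4 ← R4 − R1: [0, 2, -7]
Swap R2 ↔ R3
R4 ← R4 − (1/3)·R2: [0, 0, -5]
R4 ← R4 − (1/3)·R3: [0, 0, 0]
3 nonzero rows, so rank(T) = 3.
T has 3 columns; by rank–nullity, nullity = 3 − 3 = 0.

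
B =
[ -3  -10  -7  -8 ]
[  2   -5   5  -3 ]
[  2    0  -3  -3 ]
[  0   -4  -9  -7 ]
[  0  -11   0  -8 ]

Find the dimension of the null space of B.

1

Row reduce to echelon form.
R2 ← R2 + (2/3)·R1: [0, -35/3, 1/3, -25/3]
R3 ← R3 + (2/3)·R1: [0, -20/3, -23/3, -25/3]
R3 ← R3 − (4/7)·R2: [0, 0, -55/7, -25/7]
R4 ← R4 − (12/35)·R2: [0, 0, -319/35, -29/7]
R5 ← R5 − (33/35)·R2: [0, 0, -11/35, -1/7]
R4 ← R4 − (29/25)·R3: [0, 0, 0, 0]
R5 ← R5 − (1/25)·R3: [0, 0, 0, 0]
3 nonzero rows, so rank(B) = 3.
B has 4 columns; by rank–nullity, nullity = 4 − 3 = 1.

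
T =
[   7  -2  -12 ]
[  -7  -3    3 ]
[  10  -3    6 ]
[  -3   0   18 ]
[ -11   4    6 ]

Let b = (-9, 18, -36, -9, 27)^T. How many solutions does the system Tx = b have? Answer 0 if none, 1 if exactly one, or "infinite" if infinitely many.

Row reduce the augmented matrix [T | b].
R2 ← R2 + R1: [0, -5, -9, 9]
R3 ← R3 − (10/7)·R1: [0, -1/7, 162/7, -162/7]
R4 ← R4 + (3/7)·R1: [0, -6/7, 90/7, -90/7]
R5 ← R5 + (11/7)·R1: [0, 6/7, -90/7, 90/7]
R3 ← R3 − (1/35)·R2: [0, 0, 117/5, -117/5]
R4 ← R4 − (6/35)·R2: [0, 0, 72/5, -72/5]
R5 ← R5 + (6/35)·R2: [0, 0, -72/5, 72/5]
R4 ← R4 − (8/13)·R3: [0, 0, 0, 0]
R5 ← R5 + (8/13)·R3: [0, 0, 0, 0]
The echelon form has 3 nonzero rows, and every pivot lies in the first 3 columns, so rank(T) = rank([T|b]) = 3.
The system is consistent.
rank = 3 = number of unknowns, so the solution is unique.

1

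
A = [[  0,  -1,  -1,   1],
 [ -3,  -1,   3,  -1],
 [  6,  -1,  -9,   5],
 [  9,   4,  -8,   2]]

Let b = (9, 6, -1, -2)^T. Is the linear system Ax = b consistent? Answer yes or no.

no

Row reduce the augmented matrix [A | b].
Swap R1 ↔ R2
R3 ← R3 + (2)·R1: [0, -3, -3, 3, 11]
R4 ← R4 + (3)·R1: [0, 1, 1, -1, 16]
R3 ← R3 − (3)·R2: [0, 0, 0, 0, -16]
R4 ← R4 + R2: [0, 0, 0, 0, 25]
R4 ← R4 + (25/16)·R3: [0, 0, 0, 0, 0]
The echelon form has 3 nonzero rows; the last pivot sits in the augmented column, so rank(A) = 2 but rank([A|b]) = 3.
Since the ranks differ, the system is inconsistent.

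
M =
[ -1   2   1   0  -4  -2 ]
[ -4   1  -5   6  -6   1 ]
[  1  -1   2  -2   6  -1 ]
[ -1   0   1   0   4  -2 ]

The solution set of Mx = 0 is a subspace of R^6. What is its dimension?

Row reduce to echelon form.
R2 ← R2 − (4)·R1: [0, -7, -9, 6, 10, 9]
R3 ← R3 + R1: [0, 1, 3, -2, 2, -3]
R4 ← R4 − R1: [0, -2, 0, 0, 8, 0]
R3 ← R3 + (1/7)·R2: [0, 0, 12/7, -8/7, 24/7, -12/7]
R4 ← R4 − (2/7)·R2: [0, 0, 18/7, -12/7, 36/7, -18/7]
R4 ← R4 − (3/2)·R3: [0, 0, 0, 0, 0, 0]
3 nonzero rows, so rank(M) = 3.
M has 6 columns; by rank–nullity, nullity = 6 − 3 = 3.

3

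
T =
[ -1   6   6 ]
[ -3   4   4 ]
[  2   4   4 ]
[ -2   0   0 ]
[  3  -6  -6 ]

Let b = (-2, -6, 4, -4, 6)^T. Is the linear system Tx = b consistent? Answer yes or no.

yes

Row reduce the augmented matrix [T | b].
R2 ← R2 − (3)·R1: [0, -14, -14, 0]
R3 ← R3 + (2)·R1: [0, 16, 16, 0]
R4 ← R4 − (2)·R1: [0, -12, -12, 0]
R5 ← R5 + (3)·R1: [0, 12, 12, 0]
R3 ← R3 + (8/7)·R2: [0, 0, 0, 0]
R4 ← R4 − (6/7)·R2: [0, 0, 0, 0]
R5 ← R5 + (6/7)·R2: [0, 0, 0, 0]
The echelon form has 2 nonzero rows, and every pivot lies in the first 3 columns, so rank(T) = rank([T|b]) = 2.
The system is consistent.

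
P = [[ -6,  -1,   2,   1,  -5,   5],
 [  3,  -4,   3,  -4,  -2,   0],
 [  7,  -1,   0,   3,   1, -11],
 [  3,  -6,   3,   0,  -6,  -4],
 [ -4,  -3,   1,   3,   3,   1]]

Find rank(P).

5

Row reduce to echelon form.
R2 ← R2 + (1/2)·R1: [0, -9/2, 4, -7/2, -9/2, 5/2]
R3 ← R3 + (7/6)·R1: [0, -13/6, 7/3, 25/6, -29/6, -31/6]
R4 ← R4 + (1/2)·R1: [0, -13/2, 4, 1/2, -17/2, -3/2]
R5 ← R5 − (2/3)·R1: [0, -7/3, -1/3, 7/3, 19/3, -7/3]
R3 ← R3 − (13/27)·R2: [0, 0, 11/27, 158/27, -8/3, -172/27]
R4 ← R4 − (13/9)·R2: [0, 0, -16/9, 50/9, -2, -46/9]
R5 ← R5 − (14/27)·R2: [0, 0, -65/27, 112/27, 26/3, -98/27]
R4 ← R4 + (48/11)·R3: [0, 0, 0, 342/11, -150/11, -362/11]
R5 ← R5 + (65/11)·R3: [0, 0, 0, 426/11, -78/11, -454/11]
R5 ← R5 − (71/57)·R4: [0, 0, 0, 0, 188/19, -16/57]
Echelon form has 5 nonzero rows, so rank(P) = 5.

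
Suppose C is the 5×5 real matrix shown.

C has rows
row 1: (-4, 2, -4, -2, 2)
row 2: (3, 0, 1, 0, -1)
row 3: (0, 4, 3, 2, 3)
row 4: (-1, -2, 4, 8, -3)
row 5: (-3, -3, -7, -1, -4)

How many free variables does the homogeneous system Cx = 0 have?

Row reduce to echelon form.
R2 ← R2 + (3/4)·R1: [0, 3/2, -2, -3/2, 1/2]
R4 ← R4 − (1/4)·R1: [0, -5/2, 5, 17/2, -7/2]
R5 ← R5 − (3/4)·R1: [0, -9/2, -4, 1/2, -11/2]
R3 ← R3 − (8/3)·R2: [0, 0, 25/3, 6, 5/3]
R4 ← R4 + (5/3)·R2: [0, 0, 5/3, 6, -8/3]
R5 ← R5 + (3)·R2: [0, 0, -10, -4, -4]
R4 ← R4 − (1/5)·R3: [0, 0, 0, 24/5, -3]
R5 ← R5 + (6/5)·R3: [0, 0, 0, 16/5, -2]
R5 ← R5 − (2/3)·R4: [0, 0, 0, 0, 0]
4 nonzero rows, so rank(C) = 4.
C has 5 columns; by rank–nullity, nullity = 5 − 4 = 1.

1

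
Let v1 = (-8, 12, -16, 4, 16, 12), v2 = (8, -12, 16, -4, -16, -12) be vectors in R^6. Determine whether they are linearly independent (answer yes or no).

Form the matrix with these vectors as rows and row reduce.
R2 ← R2 + R1: [0, 0, 0, 0, 0, 0]
1 nonzero row, so the 2 vectors span a space of dimension 1.
Since 1 < 2, the vectors are linearly dependent.

no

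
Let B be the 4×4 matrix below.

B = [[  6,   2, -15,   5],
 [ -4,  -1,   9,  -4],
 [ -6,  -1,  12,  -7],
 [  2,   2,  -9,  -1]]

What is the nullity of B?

Row reduce to echelon form.
R2 ← R2 + (2/3)·R1: [0, 1/3, -1, -2/3]
R3 ← R3 + R1: [0, 1, -3, -2]
R4 ← R4 − (1/3)·R1: [0, 4/3, -4, -8/3]
R3 ← R3 − (3)·R2: [0, 0, 0, 0]
R4 ← R4 − (4)·R2: [0, 0, 0, 0]
2 nonzero rows, so rank(B) = 2.
B has 4 columns; by rank–nullity, nullity = 4 − 2 = 2.

2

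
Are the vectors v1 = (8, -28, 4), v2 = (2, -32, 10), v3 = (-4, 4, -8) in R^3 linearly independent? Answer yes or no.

yes

Form the matrix with these vectors as rows and row reduce.
R2 ← R2 − (1/4)·R1: [0, -25, 9]
R3 ← R3 + (1/2)·R1: [0, -10, -6]
R3 ← R3 − (2/5)·R2: [0, 0, -48/5]
3 nonzero rows, so the 3 vectors span a space of dimension 3.
Since 3 = 3, the vectors are linearly independent.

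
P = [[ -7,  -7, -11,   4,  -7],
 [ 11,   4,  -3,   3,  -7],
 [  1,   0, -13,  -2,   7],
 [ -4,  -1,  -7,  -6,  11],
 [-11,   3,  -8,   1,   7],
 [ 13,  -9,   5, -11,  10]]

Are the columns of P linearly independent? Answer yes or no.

yes

Row reduce P to echelon form.
R2 ← R2 + (11/7)·R1: [0, -7, -142/7, 65/7, -18]
R3 ← R3 + (1/7)·R1: [0, -1, -102/7, -10/7, 6]
R4 ← R4 − (4/7)·R1: [0, 3, -5/7, -58/7, 15]
R5 ← R5 − (11/7)·R1: [0, 14, 65/7, -37/7, 18]
R6 ← R6 + (13/7)·R1: [0, -22, -108/7, -25/7, -3]
R3 ← R3 − (1/7)·R2: [0, 0, -572/49, -135/49, 60/7]
R4 ← R4 + (3/7)·R2: [0, 0, -461/49, -211/49, 51/7]
R5 ← R5 + (2)·R2: [0, 0, -219/7, 93/7, -18]
R6 ← R6 − (22/7)·R2: [0, 0, 2368/49, -1605/49, 375/7]
R4 ← R4 − (461/572)·R3: [0, 0, 0, -1193/572, 54/143]
R5 ← R5 − (1533/572)·R3: [0, 0, 0, 11823/572, -5859/143]
R6 ← R6 + (592/143)·R3: [0, 0, 0, -6315/143, 12735/143]
R5 ← R5 + (11823/1193)·R4: [0, 0, 0, 0, -44415/1193]
R6 ← R6 − (25260/1193)·R4: [0, 0, 0, 0, 96705/1193]
R6 ← R6 + (307/141)·R5: [0, 0, 0, 0, 0]
5 pivots among 5 columns.
Every column is a pivot column, so the columns are linearly independent.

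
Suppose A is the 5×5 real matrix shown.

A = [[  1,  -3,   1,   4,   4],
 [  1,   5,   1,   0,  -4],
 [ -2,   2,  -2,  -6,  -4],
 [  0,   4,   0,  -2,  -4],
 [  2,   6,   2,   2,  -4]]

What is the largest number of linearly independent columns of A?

2

Row reduce to echelon form.
R2 ← R2 − R1: [0, 8, 0, -4, -8]
R3 ← R3 + (2)·R1: [0, -4, 0, 2, 4]
R5 ← R5 − (2)·R1: [0, 12, 0, -6, -12]
R3 ← R3 + (1/2)·R2: [0, 0, 0, 0, 0]
R4 ← R4 − (1/2)·R2: [0, 0, 0, 0, 0]
R5 ← R5 − (3/2)·R2: [0, 0, 0, 0, 0]
Echelon form has 2 nonzero rows, so rank(A) = 2.
The rank gives the maximum number of linearly independent columns: 2.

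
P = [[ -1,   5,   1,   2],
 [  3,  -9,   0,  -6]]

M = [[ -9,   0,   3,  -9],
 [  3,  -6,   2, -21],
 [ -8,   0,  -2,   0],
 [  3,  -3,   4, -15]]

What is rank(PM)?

First compute PM:
[[ 22, -36,  13, -126],
 [-72,  72, -33, 252]]
Now row reduce the product.
R2 ← R2 + (36/11)·R1: [0, -504/11, 105/11, -1764/11]
2 nonzero rows, so rank(PM) = 2.

2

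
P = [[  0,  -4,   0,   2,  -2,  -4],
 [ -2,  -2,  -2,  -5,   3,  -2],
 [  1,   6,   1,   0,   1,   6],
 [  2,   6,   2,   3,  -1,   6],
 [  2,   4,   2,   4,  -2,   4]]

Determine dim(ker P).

4

Row reduce to echelon form.
Swap R1 ↔ R2
R3 ← R3 + (1/2)·R1: [0, 5, 0, -5/2, 5/2, 5]
R4 ← R4 + R1: [0, 4, 0, -2, 2, 4]
R5 ← R5 + R1: [0, 2, 0, -1, 1, 2]
R3 ← R3 + (5/4)·R2: [0, 0, 0, 0, 0, 0]
R4 ← R4 + R2: [0, 0, 0, 0, 0, 0]
R5 ← R5 + (1/2)·R2: [0, 0, 0, 0, 0, 0]
2 nonzero rows, so rank(P) = 2.
P has 6 columns; by rank–nullity, nullity = 6 − 2 = 4.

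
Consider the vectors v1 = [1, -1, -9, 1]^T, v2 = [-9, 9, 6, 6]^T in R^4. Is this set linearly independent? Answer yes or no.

Form the matrix with these vectors as rows and row reduce.
R2 ← R2 + (9)·R1: [0, 0, -75, 15]
2 nonzero rows, so the 2 vectors span a space of dimension 2.
Since 2 = 2, the vectors are linearly independent.

yes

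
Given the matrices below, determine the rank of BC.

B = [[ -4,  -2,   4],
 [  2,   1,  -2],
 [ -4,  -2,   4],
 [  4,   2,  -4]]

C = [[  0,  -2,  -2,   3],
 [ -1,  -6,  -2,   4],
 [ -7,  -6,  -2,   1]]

First compute BC:
[[-26,  -4,   4, -16],
 [ 13,   2,  -2,   8],
 [-26,  -4,   4, -16],
 [ 26,   4,  -4,  16]]
Now row reduce the product.
R2 ← R2 + (1/2)·R1: [0, 0, 0, 0]
R3 ← R3 − R1: [0, 0, 0, 0]
R4 ← R4 + R1: [0, 0, 0, 0]
1 nonzero row, so rank(BC) = 1.

1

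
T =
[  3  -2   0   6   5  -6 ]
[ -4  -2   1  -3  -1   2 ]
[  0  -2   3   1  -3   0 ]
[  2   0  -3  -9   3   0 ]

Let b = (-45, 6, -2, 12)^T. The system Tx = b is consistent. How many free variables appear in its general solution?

2

Row reduce the augmented matrix [T | b].
R2 ← R2 + (4/3)·R1: [0, -14/3, 1, 5, 17/3, -6, -54]
R4 ← R4 − (2/3)·R1: [0, 4/3, -3, -13, -1/3, 4, 42]
R3 ← R3 − (3/7)·R2: [0, 0, 18/7, -8/7, -38/7, 18/7, 148/7]
R4 ← R4 + (2/7)·R2: [0, 0, -19/7, -81/7, 9/7, 16/7, 186/7]
R4 ← R4 + (19/18)·R3: [0, 0, 0, -115/9, -40/9, 5, 440/9]
The echelon form has 4 nonzero rows, and every pivot lies in the first 6 columns, so rank(T) = rank([T|b]) = 4.
The system is consistent.
Free variables = (unknowns) − (rank) = 6 − 4 = 2.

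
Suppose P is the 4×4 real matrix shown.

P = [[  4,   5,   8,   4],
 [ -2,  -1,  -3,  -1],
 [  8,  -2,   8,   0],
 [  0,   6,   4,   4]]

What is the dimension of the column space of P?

Row reduce to echelon form.
R2 ← R2 + (1/2)·R1: [0, 3/2, 1, 1]
R3 ← R3 − (2)·R1: [0, -12, -8, -8]
R3 ← R3 + (8)·R2: [0, 0, 0, 0]
R4 ← R4 − (4)·R2: [0, 0, 0, 0]
Echelon form has 2 nonzero rows, so rank(P) = 2.
The column space has dimension equal to the rank: 2.

2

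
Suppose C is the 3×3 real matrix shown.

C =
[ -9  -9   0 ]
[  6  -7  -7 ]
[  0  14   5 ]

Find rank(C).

3

Row reduce to echelon form.
R2 ← R2 + (2/3)·R1: [0, -13, -7]
R3 ← R3 + (14/13)·R2: [0, 0, -33/13]
Echelon form has 3 nonzero rows, so rank(C) = 3.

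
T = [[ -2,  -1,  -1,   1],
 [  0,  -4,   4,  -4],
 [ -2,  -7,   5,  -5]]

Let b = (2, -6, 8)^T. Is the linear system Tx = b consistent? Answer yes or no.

Row reduce the augmented matrix [T | b].
R3 ← R3 − R1: [0, -6, 6, -6, 6]
R3 ← R3 − (3/2)·R2: [0, 0, 0, 0, 15]
The echelon form has 3 nonzero rows; the last pivot sits in the augmented column, so rank(T) = 2 but rank([T|b]) = 3.
Since the ranks differ, the system is inconsistent.

no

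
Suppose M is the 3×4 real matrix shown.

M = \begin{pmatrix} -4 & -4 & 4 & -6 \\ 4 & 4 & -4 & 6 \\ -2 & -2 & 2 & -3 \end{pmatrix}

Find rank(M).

Row reduce to echelon form.
R2 ← R2 + R1: [0, 0, 0, 0]
R3 ← R3 − (1/2)·R1: [0, 0, 0, 0]
Echelon form has 1 nonzero row, so rank(M) = 1.

1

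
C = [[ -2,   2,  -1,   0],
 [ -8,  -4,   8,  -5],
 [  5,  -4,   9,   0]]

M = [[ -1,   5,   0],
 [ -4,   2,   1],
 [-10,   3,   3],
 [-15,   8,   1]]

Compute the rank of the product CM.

First compute CM:
[[  4,  -9,  -1],
 [ 19, -64,  15],
 [-79,  44,  23]]
Now row reduce the product.
R2 ← R2 − (19/4)·R1: [0, -85/4, 79/4]
R3 ← R3 + (79/4)·R1: [0, -535/4, 13/4]
R3 ← R3 − (107/17)·R2: [0, 0, -2058/17]
3 nonzero rows, so rank(CM) = 3.

3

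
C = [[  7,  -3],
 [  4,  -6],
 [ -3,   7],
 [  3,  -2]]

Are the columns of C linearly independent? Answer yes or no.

yes

Row reduce C to echelon form.
R2 ← R2 − (4/7)·R1: [0, -30/7]
R3 ← R3 + (3/7)·R1: [0, 40/7]
R4 ← R4 − (3/7)·R1: [0, -5/7]
R3 ← R3 + (4/3)·R2: [0, 0]
R4 ← R4 − (1/6)·R2: [0, 0]
2 pivots among 2 columns.
Every column is a pivot column, so the columns are linearly independent.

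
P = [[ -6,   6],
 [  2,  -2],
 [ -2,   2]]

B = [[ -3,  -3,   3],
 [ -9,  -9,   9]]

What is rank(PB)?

1

First compute PB:
[[-36, -36,  36],
 [ 12,  12, -12],
 [-12, -12,  12]]
Now row reduce the product.
R2 ← R2 + (1/3)·R1: [0, 0, 0]
R3 ← R3 − (1/3)·R1: [0, 0, 0]
1 nonzero row, so rank(PB) = 1.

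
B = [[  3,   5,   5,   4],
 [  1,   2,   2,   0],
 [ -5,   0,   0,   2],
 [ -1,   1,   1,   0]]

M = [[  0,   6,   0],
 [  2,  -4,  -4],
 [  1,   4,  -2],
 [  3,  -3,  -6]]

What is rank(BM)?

2

First compute BM:
[[ 27,   6, -54],
 [  6,   6, -12],
 [  6, -36, -12],
 [  3,  -6,  -6]]
Now row reduce the product.
R2 ← R2 − (2/9)·R1: [0, 14/3, 0]
R3 ← R3 − (2/9)·R1: [0, -112/3, 0]
R4 ← R4 − (1/9)·R1: [0, -20/3, 0]
R3 ← R3 + (8)·R2: [0, 0, 0]
R4 ← R4 + (10/7)·R2: [0, 0, 0]
2 nonzero rows, so rank(BM) = 2.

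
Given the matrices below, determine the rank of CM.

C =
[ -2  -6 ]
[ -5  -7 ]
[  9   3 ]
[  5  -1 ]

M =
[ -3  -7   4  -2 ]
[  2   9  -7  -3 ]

2

First compute CM:
[[ -6, -40,  34,  22],
 [  1, -28,  29,  31],
 [-21, -36,  15, -27],
 [-17, -44,  27,  -7]]
Now row reduce the product.
R2 ← R2 + (1/6)·R1: [0, -104/3, 104/3, 104/3]
R3 ← R3 − (7/2)·R1: [0, 104, -104, -104]
R4 ← R4 − (17/6)·R1: [0, 208/3, -208/3, -208/3]
R3 ← R3 + (3)·R2: [0, 0, 0, 0]
R4 ← R4 + (2)·R2: [0, 0, 0, 0]
2 nonzero rows, so rank(CM) = 2.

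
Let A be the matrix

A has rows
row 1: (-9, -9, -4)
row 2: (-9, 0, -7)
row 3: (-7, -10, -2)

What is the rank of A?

Row reduce to echelon form.
R2 ← R2 − R1: [0, 9, -3]
R3 ← R3 − (7/9)·R1: [0, -3, 10/9]
R3 ← R3 + (1/3)·R2: [0, 0, 1/9]
Echelon form has 3 nonzero rows, so rank(A) = 3.

3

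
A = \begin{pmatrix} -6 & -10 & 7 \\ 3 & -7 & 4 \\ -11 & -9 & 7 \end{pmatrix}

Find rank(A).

2

Row reduce to echelon form.
R2 ← R2 + (1/2)·R1: [0, -12, 15/2]
R3 ← R3 − (11/6)·R1: [0, 28/3, -35/6]
R3 ← R3 + (7/9)·R2: [0, 0, 0]
Echelon form has 2 nonzero rows, so rank(A) = 2.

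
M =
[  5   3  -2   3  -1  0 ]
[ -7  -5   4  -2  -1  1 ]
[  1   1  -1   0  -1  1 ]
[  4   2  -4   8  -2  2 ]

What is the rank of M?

Row reduce to echelon form.
R2 ← R2 + (7/5)·R1: [0, -4/5, 6/5, 11/5, -12/5, 1]
R3 ← R3 − (1/5)·R1: [0, 2/5, -3/5, -3/5, -4/5, 1]
R4 ← R4 − (4/5)·R1: [0, -2/5, -12/5, 28/5, -6/5, 2]
R3 ← R3 + (1/2)·R2: [0, 0, 0, 1/2, -2, 3/2]
R4 ← R4 − (1/2)·R2: [0, 0, -3, 9/2, 0, 3/2]
Swap R3 ↔ R4
Echelon form has 4 nonzero rows, so rank(M) = 4.

4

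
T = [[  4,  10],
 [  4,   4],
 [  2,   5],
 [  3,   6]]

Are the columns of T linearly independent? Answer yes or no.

yes

Row reduce T to echelon form.
R2 ← R2 − R1: [0, -6]
R3 ← R3 − (1/2)·R1: [0, 0]
R4 ← R4 − (3/4)·R1: [0, -3/2]
R4 ← R4 − (1/4)·R2: [0, 0]
2 pivots among 2 columns.
Every column is a pivot column, so the columns are linearly independent.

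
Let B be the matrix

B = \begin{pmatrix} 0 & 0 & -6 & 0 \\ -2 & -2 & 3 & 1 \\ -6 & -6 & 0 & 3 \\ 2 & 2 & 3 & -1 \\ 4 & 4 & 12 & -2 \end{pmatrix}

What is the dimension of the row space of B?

2

Row reduce to echelon form.
Swap R1 ↔ R2
R3 ← R3 − (3)·R1: [0, 0, -9, 0]
R4 ← R4 + R1: [0, 0, 6, 0]
R5 ← R5 + (2)·R1: [0, 0, 18, 0]
R3 ← R3 − (3/2)·R2: [0, 0, 0, 0]
R4 ← R4 + R2: [0, 0, 0, 0]
R5 ← R5 + (3)·R2: [0, 0, 0, 0]
Echelon form has 2 nonzero rows, so rank(B) = 2.
The row space has dimension equal to the rank: 2.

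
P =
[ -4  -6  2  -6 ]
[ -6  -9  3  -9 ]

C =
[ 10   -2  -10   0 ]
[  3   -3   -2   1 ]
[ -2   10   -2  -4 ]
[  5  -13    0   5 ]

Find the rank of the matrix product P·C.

First compute PC:
[[-92, 124,  48, -44],
 [-138, 186,  72, -66]]
Now row reduce the product.
R2 ← R2 − (3/2)·R1: [0, 0, 0, 0]
1 nonzero row, so rank(PC) = 1.

1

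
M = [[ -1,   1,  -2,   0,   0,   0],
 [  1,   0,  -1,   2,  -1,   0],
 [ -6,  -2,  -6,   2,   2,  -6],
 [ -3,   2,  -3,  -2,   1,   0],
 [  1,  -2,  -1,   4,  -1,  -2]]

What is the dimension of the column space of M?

3

Row reduce to echelon form.
R2 ← R2 + R1: [0, 1, -3, 2, -1, 0]
R3 ← R3 − (6)·R1: [0, -8, 6, 2, 2, -6]
R4 ← R4 − (3)·R1: [0, -1, 3, -2, 1, 0]
R5 ← R5 + R1: [0, -1, -3, 4, -1, -2]
R3 ← R3 + (8)·R2: [0, 0, -18, 18, -6, -6]
R4 ← R4 + R2: [0, 0, 0, 0, 0, 0]
R5 ← R5 + R2: [0, 0, -6, 6, -2, -2]
R5 ← R5 − (1/3)·R3: [0, 0, 0, 0, 0, 0]
Echelon form has 3 nonzero rows, so rank(M) = 3.
The column space has dimension equal to the rank: 3.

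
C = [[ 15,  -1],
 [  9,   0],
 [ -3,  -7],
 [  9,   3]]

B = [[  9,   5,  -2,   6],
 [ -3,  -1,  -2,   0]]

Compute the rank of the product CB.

2

First compute CB:
[[138,  76, -28,  90],
 [ 81,  45, -18,  54],
 [ -6,  -8,  20, -18],
 [ 72,  42, -24,  54]]
Now row reduce the product.
R2 ← R2 − (27/46)·R1: [0, 9/23, -36/23, 27/23]
R3 ← R3 + (1/23)·R1: [0, -108/23, 432/23, -324/23]
R4 ← R4 − (12/23)·R1: [0, 54/23, -216/23, 162/23]
R3 ← R3 + (12)·R2: [0, 0, 0, 0]
R4 ← R4 − (6)·R2: [0, 0, 0, 0]
2 nonzero rows, so rank(CB) = 2.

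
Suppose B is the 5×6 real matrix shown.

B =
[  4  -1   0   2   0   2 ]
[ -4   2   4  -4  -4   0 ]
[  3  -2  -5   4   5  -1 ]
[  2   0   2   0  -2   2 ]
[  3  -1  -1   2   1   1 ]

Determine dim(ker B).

4

Row reduce to echelon form.
R2 ← R2 + R1: [0, 1, 4, -2, -4, 2]
R3 ← R3 − (3/4)·R1: [0, -5/4, -5, 5/2, 5, -5/2]
R4 ← R4 − (1/2)·R1: [0, 1/2, 2, -1, -2, 1]
R5 ← R5 − (3/4)·R1: [0, -1/4, -1, 1/2, 1, -1/2]
R3 ← R3 + (5/4)·R2: [0, 0, 0, 0, 0, 0]
R4 ← R4 − (1/2)·R2: [0, 0, 0, 0, 0, 0]
R5 ← R5 + (1/4)·R2: [0, 0, 0, 0, 0, 0]
2 nonzero rows, so rank(B) = 2.
B has 6 columns; by rank–nullity, nullity = 6 − 2 = 4.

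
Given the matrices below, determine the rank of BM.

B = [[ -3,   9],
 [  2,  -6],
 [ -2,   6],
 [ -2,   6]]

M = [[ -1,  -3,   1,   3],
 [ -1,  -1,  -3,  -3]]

1

First compute BM:
[[ -6,   0, -30, -36],
 [  4,   0,  20,  24],
 [ -4,   0, -20, -24],
 [ -4,   0, -20, -24]]
Now row reduce the product.
R2 ← R2 + (2/3)·R1: [0, 0, 0, 0]
R3 ← R3 − (2/3)·R1: [0, 0, 0, 0]
R4 ← R4 − (2/3)·R1: [0, 0, 0, 0]
1 nonzero row, so rank(BM) = 1.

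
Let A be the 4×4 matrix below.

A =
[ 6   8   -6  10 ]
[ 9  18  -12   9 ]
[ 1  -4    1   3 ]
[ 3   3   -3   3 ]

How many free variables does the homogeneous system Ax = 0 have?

1

Row reduce to echelon form.
R2 ← R2 − (3/2)·R1: [0, 6, -3, -6]
R3 ← R3 − (1/6)·R1: [0, -16/3, 2, 4/3]
R4 ← R4 − (1/2)·R1: [0, -1, 0, -2]
R3 ← R3 + (8/9)·R2: [0, 0, -2/3, -4]
R4 ← R4 + (1/6)·R2: [0, 0, -1/2, -3]
R4 ← R4 − (3/4)·R3: [0, 0, 0, 0]
3 nonzero rows, so rank(A) = 3.
A has 4 columns; by rank–nullity, nullity = 4 − 3 = 1.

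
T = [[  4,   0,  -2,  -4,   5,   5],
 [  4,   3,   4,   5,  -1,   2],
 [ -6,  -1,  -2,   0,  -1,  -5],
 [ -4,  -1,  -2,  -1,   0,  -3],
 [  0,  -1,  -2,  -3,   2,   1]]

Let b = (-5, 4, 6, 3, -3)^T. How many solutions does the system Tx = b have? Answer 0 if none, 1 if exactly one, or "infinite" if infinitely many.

Row reduce the augmented matrix [T | b].
R2 ← R2 − R1: [0, 3, 6, 9, -6, -3, 9]
R3 ← R3 + (3/2)·R1: [0, -1, -5, -6, 13/2, 5/2, -3/2]
R4 ← R4 + R1: [0, -1, -4, -5, 5, 2, -2]
R3 ← R3 + (1/3)·R2: [0, 0, -3, -3, 9/2, 3/2, 3/2]
R4 ← R4 + (1/3)·R2: [0, 0, -2, -2, 3, 1, 1]
R5 ← R5 + (1/3)·R2: [0, 0, 0, 0, 0, 0, 0]
R4 ← R4 − (2/3)·R3: [0, 0, 0, 0, 0, 0, 0]
The echelon form has 3 nonzero rows, and every pivot lies in the first 6 columns, so rank(T) = rank([T|b]) = 3.
The system is consistent.
rank = 3 < 6 unknowns, so there are infinitely many solutions.

infinite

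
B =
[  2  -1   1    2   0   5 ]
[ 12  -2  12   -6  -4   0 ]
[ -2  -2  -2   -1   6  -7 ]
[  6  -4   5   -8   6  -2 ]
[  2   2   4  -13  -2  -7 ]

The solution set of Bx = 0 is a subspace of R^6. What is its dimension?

2

Row reduce to echelon form.
R2 ← R2 − (6)·R1: [0, 4, 6, -18, -4, -30]
R3 ← R3 + R1: [0, -3, -1, 1, 6, -2]
R4 ← R4 − (3)·R1: [0, -1, 2, -14, 6, -17]
R5 ← R5 − R1: [0, 3, 3, -15, -2, -12]
R3 ← R3 + (3/4)·R2: [0, 0, 7/2, -25/2, 3, -49/2]
R4 ← R4 + (1/4)·R2: [0, 0, 7/2, -37/2, 5, -49/2]
R5 ← R5 − (3/4)·R2: [0, 0, -3/2, -3/2, 1, 21/2]
R4 ← R4 − R3: [0, 0, 0, -6, 2, 0]
R5 ← R5 + (3/7)·R3: [0, 0, 0, -48/7, 16/7, 0]
R5 ← R5 − (8/7)·R4: [0, 0, 0, 0, 0, 0]
4 nonzero rows, so rank(B) = 4.
B has 6 columns; by rank–nullity, nullity = 6 − 4 = 2.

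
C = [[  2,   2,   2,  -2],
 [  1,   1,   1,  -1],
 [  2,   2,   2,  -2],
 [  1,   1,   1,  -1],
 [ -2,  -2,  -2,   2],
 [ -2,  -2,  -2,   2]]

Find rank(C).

1

Row reduce to echelon form.
R2 ← R2 − (1/2)·R1: [0, 0, 0, 0]
R3 ← R3 − R1: [0, 0, 0, 0]
R4 ← R4 − (1/2)·R1: [0, 0, 0, 0]
R5 ← R5 + R1: [0, 0, 0, 0]
R6 ← R6 + R1: [0, 0, 0, 0]
Echelon form has 1 nonzero row, so rank(C) = 1.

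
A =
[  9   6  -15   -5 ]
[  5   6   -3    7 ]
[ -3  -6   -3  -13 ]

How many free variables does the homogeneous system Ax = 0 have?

Row reduce to echelon form.
R2 ← R2 − (5/9)·R1: [0, 8/3, 16/3, 88/9]
R3 ← R3 + (1/3)·R1: [0, -4, -8, -44/3]
R3 ← R3 + (3/2)·R2: [0, 0, 0, 0]
2 nonzero rows, so rank(A) = 2.
A has 4 columns; by rank–nullity, nullity = 4 − 2 = 2.

2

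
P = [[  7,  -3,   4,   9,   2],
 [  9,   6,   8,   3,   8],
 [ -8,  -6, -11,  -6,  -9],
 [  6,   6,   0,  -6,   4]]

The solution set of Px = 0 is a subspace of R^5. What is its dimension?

2

Row reduce to echelon form.
R2 ← R2 − (9/7)·R1: [0, 69/7, 20/7, -60/7, 38/7]
R3 ← R3 + (8/7)·R1: [0, -66/7, -45/7, 30/7, -47/7]
R4 ← R4 − (6/7)·R1: [0, 60/7, -24/7, -96/7, 16/7]
R3 ← R3 + (22/23)·R2: [0, 0, -85/23, -90/23, -35/23]
R4 ← R4 − (20/23)·R2: [0, 0, -136/23, -144/23, -56/23]
R4 ← R4 − (8/5)·R3: [0, 0, 0, 0, 0]
3 nonzero rows, so rank(P) = 3.
P has 5 columns; by rank–nullity, nullity = 5 − 3 = 2.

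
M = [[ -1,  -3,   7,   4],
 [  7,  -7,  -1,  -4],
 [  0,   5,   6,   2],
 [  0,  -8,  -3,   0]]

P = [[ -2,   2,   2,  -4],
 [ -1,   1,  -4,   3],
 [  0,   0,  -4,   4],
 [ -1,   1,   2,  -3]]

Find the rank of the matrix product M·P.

2

First compute MP:
[[  1,  -1, -10,  11],
 [ -3,   3,  38, -41],
 [ -7,   7, -40,  33],
 [  8,  -8,  44, -36]]
Now row reduce the product.
R2 ← R2 + (3)·R1: [0, 0, 8, -8]
R3 ← R3 + (7)·R1: [0, 0, -110, 110]
R4 ← R4 − (8)·R1: [0, 0, 124, -124]
R3 ← R3 + (55/4)·R2: [0, 0, 0, 0]
R4 ← R4 − (31/2)·R2: [0, 0, 0, 0]
2 nonzero rows, so rank(MP) = 2.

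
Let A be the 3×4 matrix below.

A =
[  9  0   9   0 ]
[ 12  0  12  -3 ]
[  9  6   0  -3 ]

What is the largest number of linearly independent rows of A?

3

Row reduce to echelon form.
R2 ← R2 − (4/3)·R1: [0, 0, 0, -3]
R3 ← R3 − R1: [0, 6, -9, -3]
Swap R2 ↔ R3
Echelon form has 3 nonzero rows, so rank(A) = 3.
The rank gives the maximum number of linearly independent rows: 3.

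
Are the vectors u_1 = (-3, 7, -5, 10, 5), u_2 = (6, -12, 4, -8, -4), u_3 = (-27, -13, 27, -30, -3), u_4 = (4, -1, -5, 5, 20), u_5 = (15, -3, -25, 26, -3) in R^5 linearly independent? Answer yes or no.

Form the matrix with these vectors as rows and row reduce.
R2 ← R2 + (2)·R1: [0, 2, -6, 12, 6]
R3 ← R3 − (9)·R1: [0, -76, 72, -120, -48]
R4 ← R4 + (4/3)·R1: [0, 25/3, -35/3, 55/3, 80/3]
R5 ← R5 + (5)·R1: [0, 32, -50, 76, 22]
R3 ← R3 + (38)·R2: [0, 0, -156, 336, 180]
R4 ← R4 − (25/6)·R2: [0, 0, 40/3, -95/3, 5/3]
R5 ← R5 − (16)·R2: [0, 0, 46, -116, -74]
R4 ← R4 + (10/117)·R3: [0, 0, 0, -115/39, 665/39]
R5 ← R5 + (23/78)·R3: [0, 0, 0, -220/13, -272/13]
R5 ← R5 − (132/23)·R4: [0, 0, 0, 0, -2732/23]
5 nonzero rows, so the 5 vectors span a space of dimension 5.
Since 5 = 5, the vectors are linearly independent.

yes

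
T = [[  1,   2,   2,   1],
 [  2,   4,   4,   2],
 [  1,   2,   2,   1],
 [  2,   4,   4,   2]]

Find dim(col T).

Row reduce to echelon form.
R2 ← R2 − (2)·R1: [0, 0, 0, 0]
R3 ← R3 − R1: [0, 0, 0, 0]
R4 ← R4 − (2)·R1: [0, 0, 0, 0]
Echelon form has 1 nonzero row, so rank(T) = 1.
The column space has dimension equal to the rank: 1.

1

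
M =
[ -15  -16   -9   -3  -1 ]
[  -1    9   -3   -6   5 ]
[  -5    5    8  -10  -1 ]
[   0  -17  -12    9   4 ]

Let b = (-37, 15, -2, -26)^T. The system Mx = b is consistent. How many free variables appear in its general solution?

Row reduce the augmented matrix [M | b].
R2 ← R2 − (1/15)·R1: [0, 151/15, -12/5, -29/5, 76/15, 262/15]
R3 ← R3 − (1/3)·R1: [0, 31/3, 11, -9, -2/3, 31/3]
R3 ← R3 − (155/151)·R2: [0, 0, 2033/151, -460/151, -886/151, -1147/151]
R4 ← R4 + (255/151)·R2: [0, 0, -2424/151, -120/151, 1896/151, 528/151]
R4 ← R4 + (2424/2033)·R3: [0, 0, 0, -9000/2033, 11304/2033, -11304/2033]
The echelon form has 4 nonzero rows, and every pivot lies in the first 5 columns, so rank(M) = rank([M|b]) = 4.
The system is consistent.
Free variables = (unknowns) − (rank) = 5 − 4 = 1.

1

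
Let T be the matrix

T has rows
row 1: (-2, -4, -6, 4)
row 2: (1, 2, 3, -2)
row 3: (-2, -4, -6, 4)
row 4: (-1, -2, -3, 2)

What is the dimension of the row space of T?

Row reduce to echelon form.
R2 ← R2 + (1/2)·R1: [0, 0, 0, 0]
R3 ← R3 − R1: [0, 0, 0, 0]
R4 ← R4 − (1/2)·R1: [0, 0, 0, 0]
Echelon form has 1 nonzero row, so rank(T) = 1.
The row space has dimension equal to the rank: 1.

1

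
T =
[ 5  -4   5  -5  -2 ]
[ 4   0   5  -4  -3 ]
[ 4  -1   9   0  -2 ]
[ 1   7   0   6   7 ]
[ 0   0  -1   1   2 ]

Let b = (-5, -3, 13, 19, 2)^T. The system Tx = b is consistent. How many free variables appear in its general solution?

1

Row reduce the augmented matrix [T | b].
R2 ← R2 − (4/5)·R1: [0, 16/5, 1, 0, -7/5, 1]
R3 ← R3 − (4/5)·R1: [0, 11/5, 5, 4, -2/5, 17]
R4 ← R4 − (1/5)·R1: [0, 39/5, -1, 7, 37/5, 20]
R3 ← R3 − (11/16)·R2: [0, 0, 69/16, 4, 9/16, 261/16]
R4 ← R4 − (39/16)·R2: [0, 0, -55/16, 7, 173/16, 281/16]
R4 ← R4 + (55/69)·R3: [0, 0, 0, 703/69, 259/23, 703/23]
R5 ← R5 + (16/69)·R3: [0, 0, 0, 133/69, 49/23, 133/23]
R5 ← R5 − (7/37)·R4: [0, 0, 0, 0, 0, 0]
The echelon form has 4 nonzero rows, and every pivot lies in the first 5 columns, so rank(T) = rank([T|b]) = 4.
The system is consistent.
Free variables = (unknowns) − (rank) = 5 − 4 = 1.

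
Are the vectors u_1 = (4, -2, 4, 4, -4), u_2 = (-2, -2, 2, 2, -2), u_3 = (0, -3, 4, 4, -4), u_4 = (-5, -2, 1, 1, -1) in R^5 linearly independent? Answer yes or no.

Form the matrix with these vectors as rows and row reduce.
R2 ← R2 + (1/2)·R1: [0, -3, 4, 4, -4]
R4 ← R4 + (5/4)·R1: [0, -9/2, 6, 6, -6]
R3 ← R3 − R2: [0, 0, 0, 0, 0]
R4 ← R4 − (3/2)·R2: [0, 0, 0, 0, 0]
2 nonzero rows, so the 4 vectors span a space of dimension 2.
Since 2 < 4, the vectors are linearly dependent.

no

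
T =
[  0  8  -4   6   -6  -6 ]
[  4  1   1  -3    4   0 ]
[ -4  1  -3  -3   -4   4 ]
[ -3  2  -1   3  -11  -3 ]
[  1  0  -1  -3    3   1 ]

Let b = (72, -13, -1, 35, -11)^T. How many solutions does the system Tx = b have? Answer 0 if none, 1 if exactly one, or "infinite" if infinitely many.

infinite

Row reduce the augmented matrix [T | b].
Swap R1 ↔ R2
R3 ← R3 + R1: [0, 2, -2, -6, 0, 4, -14]
R4 ← R4 + (3/4)·R1: [0, 11/4, -1/4, 3/4, -8, -3, 101/4]
R5 ← R5 − (1/4)·R1: [0, -1/4, -5/4, -9/4, 2, 1, -31/4]
R3 ← R3 − (1/4)·R2: [0, 0, -1, -15/2, 3/2, 11/2, -32]
R4 ← R4 − (11/32)·R2: [0, 0, 9/8, -21/16, -95/16, -15/16, 1/2]
R5 ← R5 + (1/32)·R2: [0, 0, -11/8, -33/16, 29/16, 13/16, -11/2]
R4 ← R4 + (9/8)·R3: [0, 0, 0, -39/4, -17/4, 21/4, -71/2]
R5 ← R5 − (11/8)·R3: [0, 0, 0, 33/4, -1/4, -27/4, 77/2]
R5 ← R5 + (11/13)·R4: [0, 0, 0, 0, -50/13, -30/13, 110/13]
The echelon form has 5 nonzero rows, and every pivot lies in the first 6 columns, so rank(T) = rank([T|b]) = 5.
The system is consistent.
rank = 5 < 6 unknowns, so there are infinitely many solutions.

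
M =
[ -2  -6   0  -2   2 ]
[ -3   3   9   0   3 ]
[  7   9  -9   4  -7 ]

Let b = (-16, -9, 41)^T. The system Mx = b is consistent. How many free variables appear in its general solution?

Row reduce the augmented matrix [M | b].
R2 ← R2 − (3/2)·R1: [0, 12, 9, 3, 0, 15]
R3 ← R3 + (7/2)·R1: [0, -12, -9, -3, 0, -15]
R3 ← R3 + R2: [0, 0, 0, 0, 0, 0]
The echelon form has 2 nonzero rows, and every pivot lies in the first 5 columns, so rank(M) = rank([M|b]) = 2.
The system is consistent.
Free variables = (unknowns) − (rank) = 5 − 2 = 3.

3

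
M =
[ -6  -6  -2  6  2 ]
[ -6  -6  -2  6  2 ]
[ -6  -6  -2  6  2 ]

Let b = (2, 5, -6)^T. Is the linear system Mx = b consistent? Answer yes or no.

Row reduce the augmented matrix [M | b].
R2 ← R2 − R1: [0, 0, 0, 0, 0, 3]
R3 ← R3 − R1: [0, 0, 0, 0, 0, -8]
R3 ← R3 + (8/3)·R2: [0, 0, 0, 0, 0, 0]
The echelon form has 2 nonzero rows; the last pivot sits in the augmented column, so rank(M) = 1 but rank([M|b]) = 2.
Since the ranks differ, the system is inconsistent.

no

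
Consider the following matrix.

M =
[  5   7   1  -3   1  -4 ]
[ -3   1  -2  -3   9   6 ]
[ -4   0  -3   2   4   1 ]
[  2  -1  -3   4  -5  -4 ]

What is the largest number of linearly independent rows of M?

Row reduce to echelon form.
R2 ← R2 + (3/5)·R1: [0, 26/5, -7/5, -24/5, 48/5, 18/5]
R3 ← R3 + (4/5)·R1: [0, 28/5, -11/5, -2/5, 24/5, -11/5]
R4 ← R4 − (2/5)·R1: [0, -19/5, -17/5, 26/5, -27/5, -12/5]
R3 ← R3 − (14/13)·R2: [0, 0, -9/13, 62/13, -72/13, -79/13]
R4 ← R4 + (19/26)·R2: [0, 0, -115/26, 22/13, 21/13, 3/13]
R4 ← R4 − (115/18)·R3: [0, 0, 0, -259/9, 37, 703/18]
Echelon form has 4 nonzero rows, so rank(M) = 4.
The rank gives the maximum number of linearly independent rows: 4.

4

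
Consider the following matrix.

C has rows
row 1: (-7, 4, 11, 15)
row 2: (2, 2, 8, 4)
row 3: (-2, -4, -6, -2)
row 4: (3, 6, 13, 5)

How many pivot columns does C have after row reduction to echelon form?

Row reduce to echelon form.
R2 ← R2 + (2/7)·R1: [0, 22/7, 78/7, 58/7]
R3 ← R3 − (2/7)·R1: [0, -36/7, -64/7, -44/7]
R4 ← R4 + (3/7)·R1: [0, 54/7, 124/7, 80/7]
R3 ← R3 + (18/11)·R2: [0, 0, 100/11, 80/11]
R4 ← R4 − (27/11)·R2: [0, 0, -106/11, -98/11]
R4 ← R4 + (53/50)·R3: [0, 0, 0, -6/5]
Echelon form has 4 nonzero rows, so rank(C) = 4.
Each nonzero row contributes one pivot column: 4 pivot columns.

4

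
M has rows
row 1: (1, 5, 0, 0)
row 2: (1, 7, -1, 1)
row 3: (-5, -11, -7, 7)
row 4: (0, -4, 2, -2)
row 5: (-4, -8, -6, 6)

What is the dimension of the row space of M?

Row reduce to echelon form.
R2 ← R2 − R1: [0, 2, -1, 1]
R3 ← R3 + (5)·R1: [0, 14, -7, 7]
R5 ← R5 + (4)·R1: [0, 12, -6, 6]
R3 ← R3 − (7)·R2: [0, 0, 0, 0]
R4 ← R4 + (2)·R2: [0, 0, 0, 0]
R5 ← R5 − (6)·R2: [0, 0, 0, 0]
Echelon form has 2 nonzero rows, so rank(M) = 2.
The row space has dimension equal to the rank: 2.

2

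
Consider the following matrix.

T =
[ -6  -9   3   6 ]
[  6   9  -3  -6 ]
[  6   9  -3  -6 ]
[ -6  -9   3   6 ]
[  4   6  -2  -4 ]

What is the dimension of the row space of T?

Row reduce to echelon form.
R2 ← R2 + R1: [0, 0, 0, 0]
R3 ← R3 + R1: [0, 0, 0, 0]
R4 ← R4 − R1: [0, 0, 0, 0]
R5 ← R5 + (2/3)·R1: [0, 0, 0, 0]
Echelon form has 1 nonzero row, so rank(T) = 1.
The row space has dimension equal to the rank: 1.

1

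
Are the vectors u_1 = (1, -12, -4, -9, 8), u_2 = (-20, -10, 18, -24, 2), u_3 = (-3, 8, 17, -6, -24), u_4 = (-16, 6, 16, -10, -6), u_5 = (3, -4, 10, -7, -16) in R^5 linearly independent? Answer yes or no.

no

Form the matrix with these vectors as rows and row reduce.
R2 ← R2 + (20)·R1: [0, -250, -62, -204, 162]
R3 ← R3 + (3)·R1: [0, -28, 5, -33, 0]
R4 ← R4 + (16)·R1: [0, -186, -48, -154, 122]
R5 ← R5 − (3)·R1: [0, 32, 22, 20, -40]
R3 ← R3 − (14/125)·R2: [0, 0, 1493/125, -1269/125, -2268/125]
R4 ← R4 − (93/125)·R2: [0, 0, -234/125, -278/125, 184/125]
R5 ← R5 + (16/125)·R2: [0, 0, 1758/125, -764/125, -2408/125]
R4 ← R4 + (234/1493)·R3: [0, 0, 0, -5696/1493, -2048/1493]
R5 ← R5 − (1758/1493)·R3: [0, 0, 0, 8722/1493, 3136/1493]
R5 ← R5 + (49/32)·R4: [0, 0, 0, 0, 0]
4 nonzero rows, so the 5 vectors span a space of dimension 4.
Since 4 < 5, the vectors are linearly dependent.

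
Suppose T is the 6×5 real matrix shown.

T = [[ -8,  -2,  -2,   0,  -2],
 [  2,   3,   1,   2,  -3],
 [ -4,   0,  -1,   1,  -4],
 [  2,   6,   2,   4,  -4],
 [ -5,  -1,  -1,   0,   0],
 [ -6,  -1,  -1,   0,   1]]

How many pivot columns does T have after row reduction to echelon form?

3

Row reduce to echelon form.
R2 ← R2 + (1/4)·R1: [0, 5/2, 1/2, 2, -7/2]
R3 ← R3 − (1/2)·R1: [0, 1, 0, 1, -3]
R4 ← R4 + (1/4)·R1: [0, 11/2, 3/2, 4, -9/2]
R5 ← R5 − (5/8)·R1: [0, 1/4, 1/4, 0, 5/4]
R6 ← R6 − (3/4)·R1: [0, 1/2, 1/2, 0, 5/2]
R3 ← R3 − (2/5)·R2: [0, 0, -1/5, 1/5, -8/5]
R4 ← R4 − (11/5)·R2: [0, 0, 2/5, -2/5, 16/5]
R5 ← R5 − (1/10)·R2: [0, 0, 1/5, -1/5, 8/5]
R6 ← R6 − (1/5)·R2: [0, 0, 2/5, -2/5, 16/5]
R4 ← R4 + (2)·R3: [0, 0, 0, 0, 0]
R5 ← R5 + R3: [0, 0, 0, 0, 0]
R6 ← R6 + (2)·R3: [0, 0, 0, 0, 0]
Echelon form has 3 nonzero rows, so rank(T) = 3.
Each nonzero row contributes one pivot column: 3 pivot columns.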